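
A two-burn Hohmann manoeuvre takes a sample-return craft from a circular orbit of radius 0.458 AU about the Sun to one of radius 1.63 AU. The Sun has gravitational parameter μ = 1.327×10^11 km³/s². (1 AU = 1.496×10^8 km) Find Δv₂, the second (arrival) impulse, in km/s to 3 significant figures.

Δv₂ = 7.88 km/s

In km: r₁ = 0.458 × 1.496×10^8 = 6.85168×10^7 km; r₂ = 1.63 × 1.496×10^8 = 2.43848×10^8 km.
Semi-major axis of the transfer orbit: a_t = (6.85168×10^7 + 2.43848×10^8)/2 = 1.561824×10^8 km.
Circular speed at r = 2.43848×10^8 km: v_c = √(μ/r) = 23.328 km/s.
Vis-viva on the transfer ellipse at r = 2.43848×10^8 km gives v_t = √[μ(2/r − 1/a_t)] = 15.451 km/s.
Δv₂ = |v_t − v_c| = |15.451 − 23.328| = 7.877 km/s.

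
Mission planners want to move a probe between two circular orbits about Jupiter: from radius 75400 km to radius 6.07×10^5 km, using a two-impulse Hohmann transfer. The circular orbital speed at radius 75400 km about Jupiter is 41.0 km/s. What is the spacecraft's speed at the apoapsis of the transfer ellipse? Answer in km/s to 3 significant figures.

v = 6.79 km/s

From the circular-orbit relation v² = μ/r at r = 75400 km: μ = v²r = (41.0)² × 75400 = 1.26747×10^8 km³/s².
Semi-major axis of the transfer orbit: a_t = (75400 + 6.070×10^5)/2 = 3.412×10^5 km.
The apoapsis of the transfer ellipse is at r = 6.070×10^5 km.
From the vis-viva equation, v = √[μ(2/r − 1/a_t)] = 6.793 km/s.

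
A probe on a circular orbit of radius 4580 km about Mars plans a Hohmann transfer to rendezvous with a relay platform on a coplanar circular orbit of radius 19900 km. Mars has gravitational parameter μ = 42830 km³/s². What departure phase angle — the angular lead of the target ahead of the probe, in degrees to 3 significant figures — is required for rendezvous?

φ = 93.2°

Transfer-ellipse semi-major axis a_t = (r₁ + r₂)/2 = (4580 + 19900)/2 = 12240 km.
The half-period of the transfer ellipse is t = π√(a_t³/μ) = 20556.44 s.
The target's mean motion on its circular orbit is ω₂ = √(μ/r₂³) = 7.372154×10^-5 rad/s.
Angle swept by the target during transfer: ω₂·t = 1.5155 rad = 86.83°.
Arrival is 180° from departure on the ellipse, so φ = 180° − 86.83° = 93.2°.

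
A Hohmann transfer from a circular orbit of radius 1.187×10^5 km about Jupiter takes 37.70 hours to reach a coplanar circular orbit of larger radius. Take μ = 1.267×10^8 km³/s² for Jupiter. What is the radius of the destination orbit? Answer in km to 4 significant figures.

r₂ = 1.118×10^6 km

Transfer time t = 37.70 hours = 1.3572×10^5 s, and t = π√(a_t³/μ).
So a_t = (μ t²/π²)^(1/3) = (1.267×10^8 × (1.3572×10^5)² / π²)^(1/3) = 6.1838×10^5 km.
Since a_t = (r₁ + r₂)/2, r₂ = 2a_t − r₁ = 2×6.1838×10^5 − 1.187×10^5 = 1.11806×10^6 km.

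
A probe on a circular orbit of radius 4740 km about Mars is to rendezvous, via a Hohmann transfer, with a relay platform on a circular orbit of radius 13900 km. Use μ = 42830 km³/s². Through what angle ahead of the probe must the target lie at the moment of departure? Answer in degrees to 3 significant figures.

Transfer-ellipse semi-major axis a_t = (r₁ + r₂)/2 = (4740 + 13900)/2 = 9320 km.
Transfer time t = π√(a_t³/μ) = 13658 s.
Target angular speed ω₂ = √(μ/r₂³) = 1.2629×10^-4 rad/s.
Angle swept by the target during transfer: ω₂·t = 1.7249 rad = 98.83°.
Arrival is 180° from departure on the ellipse, so φ = 180° − 98.83° = 81.2°.

φ = 81.2°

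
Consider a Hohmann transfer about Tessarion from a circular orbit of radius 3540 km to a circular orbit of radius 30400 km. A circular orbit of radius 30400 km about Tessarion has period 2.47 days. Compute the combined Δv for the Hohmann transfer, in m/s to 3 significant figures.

Δv = 1370 m/s

From Kepler's third law T² = 4π²r³/μ at r = 30400 km, T = 2.47 days = 2.47 × 86400 s = 2.13408×10^5 s: μ = 4π²r³/T² = 24353.4 km³/s².
Transfer-ellipse semi-major axis a_t = (r₁ + r₂)/2 = (3540 + 30400)/2 = 16970 km.
Circular speed at r₁: v₁ = √(μ/r₁) = √(24353.4/3540) = 2.62288 km/s.
On the transfer ellipse at r₁, v² = μ(2/r − 1/a) gives v_p = √[μ(2/r₁ − 1/a_t)] = 3.51054 km/s.
First burn Δv₁ = |v_p − v₁| = 0.8877 km/s.
At r₂, v₂ = √(μ/r₂) = 0.8950 km/s.
Transfer-orbit speed at r₂: v_a = √[μ(2/r₂ − 1/a_t)] = 0.4088 km/s.
Second burn Δv₂ = |v₂ − v_a| = 0.4862 km/s.
Total Δv = Δv₁ + Δv₂ = 1.374 km/s.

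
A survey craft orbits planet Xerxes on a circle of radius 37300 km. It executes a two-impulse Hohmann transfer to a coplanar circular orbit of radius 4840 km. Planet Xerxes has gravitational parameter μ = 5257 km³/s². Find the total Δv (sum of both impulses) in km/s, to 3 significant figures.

Semi-major axis of the transfer orbit: a_t = (37300 + 4840)/2 = 21070 km.
Circular speed at r₁: v₁ = √(μ/r₁) = √(5257/37300) = 0.3754 km/s.
On the transfer ellipse at r₁, vis-viva gives v_a = √[μ(2/r₁ − 1/a_t)] = 0.1799 km/s.
First burn Δv₁ = |v_a − v₁| = 0.1955 km/s.
At r₂, v₂ = √(μ/r₂) = 1.0422 km/s.
Transfer-orbit speed at r₂: v_p = √[μ(2/r₂ − 1/a_t)] = 1.3867 km/s.
Second burn Δv₂ = |v₂ − v_p| = 0.3445 km/s.
Total Δv = Δv₁ + Δv₂ = 0.5400 km/s.

Δv = 0.540 km/s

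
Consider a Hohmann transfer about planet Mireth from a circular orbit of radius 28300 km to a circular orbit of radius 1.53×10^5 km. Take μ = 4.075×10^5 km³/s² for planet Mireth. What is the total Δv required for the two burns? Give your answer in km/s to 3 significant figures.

The Hohmann ellipse has a_t = (r₁ + r₂)/2 = 90650 km.
At r₁ the circular-orbit speed is v₁ = √(μ/r₁) = 3.795 km/s.
Transfer-orbit speed at r₁ (vis-viva equation): v_p = √[μ(2/r₁ − 1/a_t)] = 4.930 km/s.
First burn Δv₁ = |v_p − v₁| = 1.135 km/s.
At r₂, v₂ = √(μ/r₂) = 1.632 km/s.
Transfer-orbit speed at r₂: v_a = √[μ(2/r₂ − 1/a_t)] = 0.9119 km/s.
Second burn Δv₂ = |v₂ − v_a| = 0.7201 km/s.
Total Δv = Δv₁ + Δv₂ = 1.855 km/s.

Δv = 1.86 km/s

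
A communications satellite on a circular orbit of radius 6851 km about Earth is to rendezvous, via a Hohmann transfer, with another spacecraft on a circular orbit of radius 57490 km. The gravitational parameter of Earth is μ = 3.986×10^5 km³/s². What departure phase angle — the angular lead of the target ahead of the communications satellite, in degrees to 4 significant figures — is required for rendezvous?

Transfer-ellipse semi-major axis a_t = (r₁ + r₂)/2 = (6851 + 57490)/2 = 32170.5 km.
The half-period of the transfer ellipse is t = π√(a_t³/μ) = 28712 s.
Target angular speed ω₂ = √(μ/r₂³) = 4.5802×10^-5 rad/s.
Angle swept by the target during transfer: ω₂·t = 1.31507 rad = 75.348°.
The communications satellite traverses 180° on the transfer ellipse, so the target must lead by 180° − 75.348° = 104.7°.

φ = 104.7°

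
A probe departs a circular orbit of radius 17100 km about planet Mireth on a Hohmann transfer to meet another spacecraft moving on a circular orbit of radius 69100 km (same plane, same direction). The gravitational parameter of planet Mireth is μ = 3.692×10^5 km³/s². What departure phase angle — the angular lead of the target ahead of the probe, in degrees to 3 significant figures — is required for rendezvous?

φ = 91.3°

Transfer-ellipse semi-major axis a_t = (r₁ + r₂)/2 = (17100 + 69100)/2 = 43100 km.
The half-period of the transfer ellipse is t = π√(a_t³/μ) = 46263.1 s.
Target angular speed ω₂ = √(μ/r₂³) = 3.34514×10^-5 rad/s.
Angle swept by the target during transfer: ω₂·t = 1.5476 rad = 88.67°.
Arrival is 180° from departure on the ellipse, so φ = 180° − 88.67° = 91.3°.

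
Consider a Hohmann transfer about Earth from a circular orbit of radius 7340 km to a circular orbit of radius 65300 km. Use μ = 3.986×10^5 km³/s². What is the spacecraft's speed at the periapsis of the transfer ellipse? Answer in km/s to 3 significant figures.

v = 9.88 km/s

Semi-major axis of the transfer orbit: a_t = (7340 + 65300)/2 = 36320 km.
At periapsis, r = 7340 km.
Applying v² = μ(2/r − 1/a_t): v = 9.881 km/s.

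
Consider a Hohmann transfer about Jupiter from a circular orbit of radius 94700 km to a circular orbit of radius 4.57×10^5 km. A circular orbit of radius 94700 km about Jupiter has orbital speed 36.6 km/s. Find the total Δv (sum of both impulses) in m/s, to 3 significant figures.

Δv = 17400 m/s

From the circular-orbit relation v² = μ/r at r = 94700 km: μ = v²r = (36.6)² × 94700 = 1.26856×10^8 km³/s².
Semi-major axis of the transfer orbit: a_t = (94700 + 4.570×10^5)/2 = 2.7585×10^5 km.
Circular speed at r₁: v₁ = √(μ/r₁) = √(1.26856×10^8/94700) = 36.60 km/s.
On the transfer ellipse at r₁, vis-viva gives v_p = √[μ(2/r₁ − 1/a_t)] = 47.11 km/s.
First burn Δv₁ = |v_p − v₁| = 10.51 km/s.
Circular speed at r₂: v₂ = √(μ/r₂) = 16.661 km/s.
Transfer-orbit speed at r₂: v_a = √[μ(2/r₂ − 1/a_t)] = 9.7619 km/s.
Second burn Δv₂ = |v₂ − v_a| = 6.899 km/s.
Δv = Δv₁ + Δv₂ = 10.51 + 6.899 = 17.41 km/s.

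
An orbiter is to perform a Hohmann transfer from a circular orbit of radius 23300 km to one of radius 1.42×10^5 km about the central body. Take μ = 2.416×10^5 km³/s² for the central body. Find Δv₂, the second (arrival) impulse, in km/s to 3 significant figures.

Semi-major axis of the transfer orbit: a_t = (23300 + 1.420×10^5)/2 = 82650 km.
Circular speed at r = 1.420×10^5 km: v_c = √(μ/r) = 1.3044 km/s.
Vis-viva on the transfer ellipse at r = 1.420×10^5 km gives v_t = √[μ(2/r − 1/a_t)] = 0.69257 km/s.
Δv₂ = |v_t − v_c| = |0.69257 − 1.3044| = 0.6118 km/s.

Δv₂ = 0.612 km/s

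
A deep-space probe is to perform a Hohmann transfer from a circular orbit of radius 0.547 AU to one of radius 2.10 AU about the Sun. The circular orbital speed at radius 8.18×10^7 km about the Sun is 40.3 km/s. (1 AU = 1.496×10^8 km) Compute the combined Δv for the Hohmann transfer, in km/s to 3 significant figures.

From the circular-orbit relation v² = μ/r at r = 8.18×10^7 km: μ = v²r = (40.3)² × 8.18×10^7 = 1.32851×10^11 km³/s².
In km: r₁ = 0.547 × 1.496×10^8 = 8.18312×10^7 km; r₂ = 2.10 × 1.496×10^8 = 3.1416×10^8 km.
The Hohmann ellipse has a_t = (r₁ + r₂)/2 = 1.979956×10^8 km.
Circular speed at r₁: v₁ = √(μ/r₁) = √(1.32851×10^11/8.18312×10^7) = 40.292 km/s.
On the transfer ellipse at r₁, vis-viva gives v_p = √[μ(2/r₁ − 1/a_t)] = 50.754 km/s.
First burn Δv₁ = |v_p − v₁| = 10.462 km/s.
At r₂, v₂ = √(μ/r₂) = 20.5639 km/s.
Transfer-orbit speed at r₂: v_a = √[μ(2/r₂ − 1/a_t)] = 13.2202 km/s.
Second burn Δv₂ = |v₂ − v_a| = 7.3437 km/s.
Total Δv = Δv₁ + Δv₂ = 17.81 km/s.

Δv = 17.8 km/s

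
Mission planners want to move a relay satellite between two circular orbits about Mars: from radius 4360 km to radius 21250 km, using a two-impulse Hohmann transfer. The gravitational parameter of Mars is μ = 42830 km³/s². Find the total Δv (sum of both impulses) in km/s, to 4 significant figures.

Transfer-ellipse semi-major axis a_t = (r₁ + r₂)/2 = (4360 + 21250)/2 = 12805 km.
At r₁ the circular-orbit speed is v₁ = √(μ/r₁) = 3.13423 km/s.
Transfer-orbit speed at r₁ (v² = μ(2/r − 1/a)): v_p = √[μ(2/r₁ − 1/a_t)] = 4.03757 km/s.
First burn Δv₁ = |v_p − v₁| = 0.9033 km/s.
Circular speed at r₂: v₂ = √(μ/r₂) = 1.4197 km/s.
Transfer-orbit speed at r₂: v_a = √[μ(2/r₂ − 1/a_t)] = 0.82842 km/s.
Second burn Δv₂ = |v₂ − v_a| = 0.5913 km/s.
Δv = Δv₁ + Δv₂ = 0.9033 + 0.5913 = 1.495 km/s.

Δv = 1.495 km/s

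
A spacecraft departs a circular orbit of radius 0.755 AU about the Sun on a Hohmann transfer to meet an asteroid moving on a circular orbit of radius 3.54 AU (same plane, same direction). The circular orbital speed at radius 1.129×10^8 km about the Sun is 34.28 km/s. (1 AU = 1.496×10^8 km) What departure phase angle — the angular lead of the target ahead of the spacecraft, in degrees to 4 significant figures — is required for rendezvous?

From the circular-orbit relation v² = μ/r at r = 1.129×10^8 km: μ = v²r = (34.28)² × 1.129×10^8 = 1.32671×10^11 km³/s².
In km: r₁ = 0.755 × 1.496×10^8 = 1.12948×10^8 km; r₂ = 3.54 × 1.496×10^8 = 5.29584×10^8 km.
Semi-major axis of the transfer orbit: a_t = (1.12948×10^8 + 5.29584×10^8)/2 = 3.21266×10^8 km.
Transfer time t = π√(a_t³/μ) = 4.9666×10^7 s.
Target angular speed ω₂ = √(μ/r₂³) = 2.9887×10^-8 rad/s.
Angle swept by the target during transfer: ω₂·t = 1.4844 rad = 85.05°.
Arrival is 180° from departure on the ellipse, so φ = 180° − 85.05° = 94.95°.

φ = 94.95°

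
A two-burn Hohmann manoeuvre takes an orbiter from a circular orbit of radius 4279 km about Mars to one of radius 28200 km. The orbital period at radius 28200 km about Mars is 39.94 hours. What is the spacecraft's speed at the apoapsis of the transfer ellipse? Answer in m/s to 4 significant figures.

v = 632.6 m/s

From Kepler's third law T² = 4π²r³/μ at r = 28200 km, T = 39.94 hours = 39.94 × 3600 s = 1.43784×10^5 s: μ = 4π²r³/T² = 42823.9 km³/s².
The Hohmann ellipse has a_t = (r₁ + r₂)/2 = 16239.5 km.
The apoapsis of the transfer ellipse is at r = 28200 km.
From the vis-viva equation, v = √[μ(2/r − 1/a_t)] = 0.6326 km/s.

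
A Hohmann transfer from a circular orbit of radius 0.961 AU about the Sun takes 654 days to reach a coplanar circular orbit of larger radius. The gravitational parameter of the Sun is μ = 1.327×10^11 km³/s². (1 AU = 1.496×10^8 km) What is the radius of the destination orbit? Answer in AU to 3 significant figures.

In km: r₁ = 0.961 × 1.496×10^8 = 1.437656×10^8 km.
Transfer time t = 654 days = 5.65056×10^7 s, and t = π√(a_t³/μ).
So a_t = (μ t²/π²)^(1/3) = (1.327×10^11 × (5.65056×10^7)² / π²)^(1/3) = 3.5015×10^8 km.
Since a_t = (r₁ + r₂)/2, r₂ = 2a_t − r₁ = 2×3.5015×10^8 − 1.437656×10^8 = 5.565344×10^8 km.
In AU: r₂ = 5.565344×10^8 / 1.496×10^8 = 3.72 AU.

r₂ = 3.72 AU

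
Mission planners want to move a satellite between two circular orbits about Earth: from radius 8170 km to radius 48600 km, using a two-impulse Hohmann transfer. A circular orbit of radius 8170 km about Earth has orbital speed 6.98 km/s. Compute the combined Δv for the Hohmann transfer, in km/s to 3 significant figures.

From the circular-orbit relation v² = μ/r at r = 8170 km: μ = v²r = (6.98)² × 8170 = 3.98046×10^5 km³/s².
Semi-major axis of the transfer orbit: a_t = (8170 + 48600)/2 = 28385 km.
Circular speed at r₁: v₁ = √(μ/r₁) = √(3.98046×10^5/8170) = 6.9800 km/s.
Transfer-orbit speed at r₁ (vis-viva equation): v_p = √[μ(2/r₁ − 1/a_t)] = 9.1333 km/s.
First burn Δv₁ = |v_p − v₁| = 2.1533 km/s.
At r₂, v₂ = √(μ/r₂) = 2.8619 km/s.
Transfer-orbit speed at r₂: v_a = √[μ(2/r₂ − 1/a_t)] = 1.5354 km/s.
Second burn Δv₂ = |v₂ − v_a| = 1.3265 km/s.
Δv = Δv₁ + Δv₂ = 2.1533 + 1.3265 = 3.480 km/s.

Δv = 3.48 km/s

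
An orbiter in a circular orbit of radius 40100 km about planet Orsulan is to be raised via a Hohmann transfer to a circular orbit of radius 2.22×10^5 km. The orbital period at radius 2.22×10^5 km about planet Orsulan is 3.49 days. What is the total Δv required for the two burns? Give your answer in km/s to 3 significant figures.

Δv = 5.35 km/s

From Kepler's third law T² = 4π²r³/μ at r = 2.22×10^5 km, T = 3.49 days = 3.49 × 86400 s = 3.01536×10^5 s: μ = 4π²r³/T² = 4.75051×10^6 km³/s².
Transfer-ellipse semi-major axis a_t = (r₁ + r₂)/2 = (40100 + 2.220×10^5)/2 = 1.3105×10^5 km.
At r₁ the circular-orbit speed is v₁ = √(μ/r₁) = 10.884 km/s.
Transfer-orbit speed at r₁ (vis-viva): v_p = √[μ(2/r₁ − 1/a_t)] = 14.166 km/s.
First burn Δv₁ = |v_p − v₁| = 3.282 km/s.
Circular speed at r₂: v₂ = √(μ/r₂) = 4.626 km/s.
Transfer-orbit speed at r₂: v_a = √[μ(2/r₂ − 1/a_t)] = 2.559 km/s.
Second burn Δv₂ = |v₂ − v_a| = 2.067 km/s.
Total Δv = Δv₁ + Δv₂ = 5.349 km/s.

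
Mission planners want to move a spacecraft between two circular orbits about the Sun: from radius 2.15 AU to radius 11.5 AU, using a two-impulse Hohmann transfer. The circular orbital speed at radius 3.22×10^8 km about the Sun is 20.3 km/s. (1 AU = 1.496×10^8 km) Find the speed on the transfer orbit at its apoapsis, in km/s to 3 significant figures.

v = 4.93 km/s

From the circular-orbit relation v² = μ/r at r = 3.22×10^8 km: μ = v²r = (20.3)² × 3.22×10^8 = 1.32693×10^11 km³/s².
In km: r₁ = 2.15 × 1.496×10^8 = 3.2164×10^8 km; r₂ = 11.5 × 1.496×10^8 = 1.7204×10^9 km.
The Hohmann ellipse has a_t = (r₁ + r₂)/2 = 1.02102×10^9 km.
At apoapsis, r = 1.7204×10^9 km.
From the vis-viva equation, v = √[μ(2/r − 1/a_t)] = 4.929 km/s.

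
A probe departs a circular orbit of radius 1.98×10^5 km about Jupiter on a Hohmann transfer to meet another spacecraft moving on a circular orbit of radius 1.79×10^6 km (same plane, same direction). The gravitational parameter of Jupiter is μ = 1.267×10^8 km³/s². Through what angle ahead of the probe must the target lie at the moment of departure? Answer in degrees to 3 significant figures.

φ = 106°

Semi-major axis of the transfer orbit: a_t = (1.980×10^5 + 1.790×10^6)/2 = 9.940×10^5 km.
Transfer time t = π√(a_t³/μ) = 2.766×10^5 s.
Target angular speed ω₂ = √(μ/r₂³) = 4.700×10^-6 rad/s.
Angle swept by the target during transfer: ω₂·t = 1.30002 rad = 74.49°.
The probe traverses 180° on the transfer ellipse, so the target must lead by 180° − 74.49° = 106°.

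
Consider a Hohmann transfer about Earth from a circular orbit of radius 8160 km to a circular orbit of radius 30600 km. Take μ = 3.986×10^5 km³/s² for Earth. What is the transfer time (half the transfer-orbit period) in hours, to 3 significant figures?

The Hohmann ellipse has a_t = (r₁ + r₂)/2 = 19380 km.
Half the transfer-orbit period gives t = π√(a_t³/μ) = 13420 s.
Converting: 13420 s ÷ 3600 s/hour = 3.73 hours.

t = 3.73 hours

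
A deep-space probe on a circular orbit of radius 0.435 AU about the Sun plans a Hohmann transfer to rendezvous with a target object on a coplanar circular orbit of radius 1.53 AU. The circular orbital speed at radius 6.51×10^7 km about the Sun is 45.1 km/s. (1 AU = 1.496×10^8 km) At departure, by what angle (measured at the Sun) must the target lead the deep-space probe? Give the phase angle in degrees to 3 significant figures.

From the circular-orbit relation v² = μ/r at r = 6.51×10^7 km: μ = v²r = (45.1)² × 6.51×10^7 = 1.32414×10^11 km³/s².
In km: r₁ = 0.435 × 1.496×10^8 = 6.5076×10^7 km; r₂ = 1.53 × 1.496×10^8 = 2.28888×10^8 km.
Semi-major axis of the transfer orbit: a_t = (6.5076×10^7 + 2.28888×10^8)/2 = 1.46982×10^8 km.
The half-period of the transfer ellipse is t = π√(a_t³/μ) = 1.53843×10^7 s.
The target's mean motion on its circular orbit is ω₂ = √(μ/r₂³) = 1.05083×10^-7 rad/s.
Angle swept by the target during transfer: ω₂·t = 1.61663 rad = 92.63°.
Arrival is 180° from departure on the ellipse, so φ = 180° − 92.63° = 87.4°.

φ = 87.4°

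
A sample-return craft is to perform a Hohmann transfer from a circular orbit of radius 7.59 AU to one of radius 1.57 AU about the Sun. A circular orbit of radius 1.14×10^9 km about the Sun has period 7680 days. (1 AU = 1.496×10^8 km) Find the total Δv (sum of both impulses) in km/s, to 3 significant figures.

From Kepler's third law T² = 4π²r³/μ at r = 1.14×10^9 km, T = 7680 days = 7680 × 86400 s = 6.63552×10^8 s: μ = 4π²r³/T² = 1.32839×10^11 km³/s².
In km: r₁ = 7.59 × 1.496×10^8 = 1.135464×10^9 km; r₂ = 1.57 × 1.496×10^8 = 2.34872×10^8 km.
Transfer-ellipse semi-major axis a_t = (r₁ + r₂)/2 = (1.135464×10^9 + 2.34872×10^8)/2 = 6.85168×10^8 km.
Circular speed at r₁: v₁ = √(μ/r₁) = √(1.32839×10^11/1.135464×10^9) = 10.816 km/s.
On the transfer ellipse at r₁, v² = μ(2/r − 1/a) gives v_a = √[μ(2/r₁ − 1/a_t)] = 6.3328 km/s.
First burn Δv₁ = |v_a − v₁| = 4.483 km/s.
At r₂, v₂ = √(μ/r₂) = 23.782 km/s.
Transfer-orbit speed at r₂: v_p = √[μ(2/r₂ − 1/a_t)] = 30.615 km/s.
Second burn Δv₂ = |v₂ − v_p| = 6.833 km/s.
Δv = Δv₁ + Δv₂ = 4.483 + 6.833 = 11.32 km/s.

Δv = 11.3 km/s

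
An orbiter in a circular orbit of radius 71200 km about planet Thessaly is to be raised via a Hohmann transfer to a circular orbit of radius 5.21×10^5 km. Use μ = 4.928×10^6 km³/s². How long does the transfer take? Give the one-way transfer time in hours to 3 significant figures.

t = 63.3 hours

Transfer-ellipse semi-major axis a_t = (r₁ + r₂)/2 = (71200 + 5.210×10^5)/2 = 2.961×10^5 km.
By Kepler's third law the transfer-orbit period is T = 2π√(a_t³/μ), so t = T/2 = 2.280×10^5 s.
Converting: 2.280×10^5 s ÷ 3600 s/hour = 63.3 hours.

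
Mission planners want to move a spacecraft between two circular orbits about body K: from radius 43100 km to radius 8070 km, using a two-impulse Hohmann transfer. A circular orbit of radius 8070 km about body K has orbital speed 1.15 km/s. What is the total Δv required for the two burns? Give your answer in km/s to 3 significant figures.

Δv = 0.561 km/s

From the circular-orbit relation v² = μ/r at r = 8070 km: μ = v²r = (1.15)² × 8070 = 10672.6 km³/s².
Transfer-ellipse semi-major axis a_t = (r₁ + r₂)/2 = (43100 + 8070)/2 = 25585 km.
At r₁ the circular-orbit speed is v₁ = √(μ/r₁) = 0.4976 km/s.
Transfer-orbit speed at r₁ (v² = μ(2/r − 1/a)): v_a = √[μ(2/r₁ − 1/a_t)] = 0.2795 km/s.
First burn Δv₁ = |v_a − v₁| = 0.2181 km/s.
At r₂, v₂ = √(μ/r₂) = 1.1500 km/s.
Transfer-orbit speed at r₂: v_p = √[μ(2/r₂ − 1/a_t)] = 1.4926 km/s.
Second burn Δv₂ = |v₂ − v_p| = 0.3426 km/s.
Total Δv = Δv₁ + Δv₂ = 0.5607 km/s.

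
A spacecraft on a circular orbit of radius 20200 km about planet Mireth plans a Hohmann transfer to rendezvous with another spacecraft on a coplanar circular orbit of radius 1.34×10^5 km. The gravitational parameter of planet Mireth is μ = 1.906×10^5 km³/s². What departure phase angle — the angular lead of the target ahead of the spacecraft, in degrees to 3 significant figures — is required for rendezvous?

Semi-major axis of the transfer orbit: a_t = (20200 + 1.340×10^5)/2 = 77100 km.
The half-period of the transfer ellipse is t = π√(a_t³/μ) = 1.5405×10^5 s.
Target angular speed ω₂ = √(μ/r₂³) = 8.9003×10^-6 rad/s.
Angle swept by the target during transfer: ω₂·t = 1.3711 rad = 78.56°.
Arrival is 180° from departure on the ellipse, so φ = 180° − 78.56° = 101°.

φ = 101°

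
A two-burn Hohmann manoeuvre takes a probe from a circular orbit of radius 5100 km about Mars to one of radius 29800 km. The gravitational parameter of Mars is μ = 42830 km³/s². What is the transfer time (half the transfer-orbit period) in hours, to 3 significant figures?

Transfer-ellipse semi-major axis a_t = (r₁ + r₂)/2 = (5100 + 29800)/2 = 17450 km.
Half the transfer-orbit period gives t = π√(a_t³/μ) = 34990 s.
Converting: 34990 s ÷ 3600 s/hour = 9.72 hours.

t = 9.72 hours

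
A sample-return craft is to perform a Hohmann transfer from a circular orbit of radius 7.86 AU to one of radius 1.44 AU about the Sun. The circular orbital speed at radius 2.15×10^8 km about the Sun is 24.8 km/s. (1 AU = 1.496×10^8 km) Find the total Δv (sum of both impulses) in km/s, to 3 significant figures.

From the circular-orbit relation v² = μ/r at r = 2.15×10^8 km: μ = v²r = (24.8)² × 2.15×10^8 = 1.32234×10^11 km³/s².
In km: r₁ = 7.86 × 1.496×10^8 = 1.175856×10^9 km; r₂ = 1.44 × 1.496×10^8 = 2.15424×10^8 km.
Transfer-ellipse semi-major axis a_t = (r₁ + r₂)/2 = (1.175856×10^9 + 2.15424×10^8)/2 = 6.9564×10^8 km.
At r₁ the circular-orbit speed is v₁ = √(μ/r₁) = 10.6046 km/s.
Transfer-orbit speed at r₁ (v² = μ(2/r − 1/a)): v_a = √[μ(2/r₁ − 1/a_t)] = 5.90131 km/s.
First burn Δv₁ = |v_a − v₁| = 4.703 km/s.
At r₂, v₂ = √(μ/r₂) = 24.7756 km/s.
Transfer-orbit speed at r₂: v_p = √[μ(2/r₂ − 1/a_t)] = 32.2113 km/s.
Second burn Δv₂ = |v₂ − v_p| = 7.436 km/s.
Total Δv = Δv₁ + Δv₂ = 12.14 km/s.

Δv = 12.1 km/s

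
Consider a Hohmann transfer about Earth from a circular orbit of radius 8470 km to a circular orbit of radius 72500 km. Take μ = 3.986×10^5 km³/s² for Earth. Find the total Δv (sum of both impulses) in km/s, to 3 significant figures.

Transfer-ellipse semi-major axis a_t = (r₁ + r₂)/2 = (8470 + 72500)/2 = 40485 km.
At r₁ the circular-orbit speed is v₁ = √(μ/r₁) = 6.860 km/s.
On the transfer ellipse at r₁, vis-viva gives v_p = √[μ(2/r₁ − 1/a_t)] = 9.180 km/s.
First burn Δv₁ = |v_p − v₁| = 2.320 km/s.
Circular speed at r₂: v₂ = √(μ/r₂) = 2.3448 km/s.
Transfer-orbit speed at r₂: v_a = √[μ(2/r₂ − 1/a_t)] = 1.0725 km/s.
Second burn Δv₂ = |v₂ − v_a| = 1.272 km/s.
Total Δv = Δv₁ + Δv₂ = 3.592 km/s.

Δv = 3.59 km/s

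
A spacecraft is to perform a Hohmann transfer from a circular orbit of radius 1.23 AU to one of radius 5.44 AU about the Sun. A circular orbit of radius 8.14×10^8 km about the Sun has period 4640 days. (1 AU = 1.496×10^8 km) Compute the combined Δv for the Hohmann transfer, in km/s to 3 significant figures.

From Kepler's third law T² = 4π²r³/μ at r = 8.14×10^8 km, T = 4640 days = 4640 × 86400 s = 4.00896×10^8 s: μ = 4π²r³/T² = 1.32486×10^11 km³/s².
In km: r₁ = 1.23 × 1.496×10^8 = 1.84008×10^8 km; r₂ = 5.44 × 1.496×10^8 = 8.13824×10^8 km.
Semi-major axis of the transfer orbit: a_t = (1.84008×10^8 + 8.13824×10^8)/2 = 4.98916×10^8 km.
Circular speed at r₁: v₁ = √(μ/r₁) = √(1.32486×10^11/1.84008×10^8) = 26.833 km/s.
On the transfer ellipse at r₁, vis-viva gives v_p = √[μ(2/r₁ − 1/a_t)] = 34.270 km/s.
First burn Δv₁ = |v_p − v₁| = 7.437 km/s.
Circular speed at r₂: v₂ = √(μ/r₂) = 12.759 km/s.
Transfer-orbit speed at r₂: v_a = √[μ(2/r₂ − 1/a_t)] = 7.7486 km/s.
Second burn Δv₂ = |v₂ − v_a| = 5.010 km/s.
Total Δv = Δv₁ + Δv₂ = 12.45 km/s.

Δv = 12.4 km/s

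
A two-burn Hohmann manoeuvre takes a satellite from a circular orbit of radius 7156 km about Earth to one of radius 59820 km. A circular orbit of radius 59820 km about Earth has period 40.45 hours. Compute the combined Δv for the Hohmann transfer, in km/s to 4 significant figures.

From Kepler's third law T² = 4π²r³/μ at r = 59820 km, T = 40.45 hours = 40.45 × 3600 s = 1.4562×10^5 s: μ = 4π²r³/T² = 3.98526×10^5 km³/s².
Semi-major axis of the transfer orbit: a_t = (7156 + 59820)/2 = 33488 km.
At r₁ the circular-orbit speed is v₁ = √(μ/r₁) = 7.463 km/s.
Transfer-orbit speed at r₁ (vis-viva equation): v_p = √[μ(2/r₁ − 1/a_t)] = 9.974 km/s.
First burn Δv₁ = |v_p − v₁| = 2.511 km/s.
Circular speed at r₂: v₂ = √(μ/r₂) = 2.581 km/s.
Transfer-orbit speed at r₂: v_a = √[μ(2/r₂ − 1/a_t)] = 1.193 km/s.
Second burn Δv₂ = |v₂ − v_a| = 1.388 km/s.
Total Δv = Δv₁ + Δv₂ = 3.899 km/s.

Δv = 3.899 km/s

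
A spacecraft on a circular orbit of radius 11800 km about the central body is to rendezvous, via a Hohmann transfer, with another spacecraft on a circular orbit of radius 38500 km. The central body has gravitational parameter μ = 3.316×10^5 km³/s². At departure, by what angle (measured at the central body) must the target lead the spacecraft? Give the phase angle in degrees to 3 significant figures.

φ = 85.0°

The Hohmann ellipse has a_t = (r₁ + r₂)/2 = 25150 km.
The half-period of the transfer ellipse is t = π√(a_t³/μ) = 21760 s.
The target's mean motion on its circular orbit is ω₂ = √(μ/r₂³) = 7.6228×10^-5 rad/s.
Angle swept by the target during transfer: ω₂·t = 1.6587 rad = 95.04°.
Arrival is 180° from departure on the ellipse, so φ = 180° − 95.04° = 85.0°.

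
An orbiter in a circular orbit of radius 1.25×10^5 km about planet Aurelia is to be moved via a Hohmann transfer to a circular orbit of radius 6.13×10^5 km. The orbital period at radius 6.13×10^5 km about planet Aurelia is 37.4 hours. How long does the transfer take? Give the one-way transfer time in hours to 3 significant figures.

From Kepler's third law T² = 4π²r³/μ at r = 6.13×10^5 km, T = 37.4 hours = 37.4 × 3600 s = 1.3464×10^5 s: μ = 4π²r³/T² = 5.01641×10^8 km³/s².
Semi-major axis of the transfer orbit: a_t = (1.250×10^5 + 6.130×10^5)/2 = 3.690×10^5 km.
By Kepler's third law the transfer-orbit period is T = 2π√(a_t³/μ), so t = T/2 = 31440 s.
Converting: 31440 s ÷ 3600 s/hour = 8.73 hours.

t = 8.73 hours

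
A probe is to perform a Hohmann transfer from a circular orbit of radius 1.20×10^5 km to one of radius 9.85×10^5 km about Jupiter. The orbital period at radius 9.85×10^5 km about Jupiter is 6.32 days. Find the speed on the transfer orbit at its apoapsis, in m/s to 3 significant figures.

v = 5280 m/s

From Kepler's third law T² = 4π²r³/μ at r = 9.85×10^5 km, T = 6.32 days = 6.32 × 86400 s = 5.46048×10^5 s: μ = 4π²r³/T² = 1.26534×10^8 km³/s².
The Hohmann ellipse has a_t = (r₁ + r₂)/2 = 5.525×10^5 km.
At apoapsis, r = 9.850×10^5 km.
Vis-viva: v = √[μ(2/r − 1/a_t)] = √[1.26534×10^8 × (2/9.850×10^5 − 1/5.525×10^5)] = 5.282 km/s.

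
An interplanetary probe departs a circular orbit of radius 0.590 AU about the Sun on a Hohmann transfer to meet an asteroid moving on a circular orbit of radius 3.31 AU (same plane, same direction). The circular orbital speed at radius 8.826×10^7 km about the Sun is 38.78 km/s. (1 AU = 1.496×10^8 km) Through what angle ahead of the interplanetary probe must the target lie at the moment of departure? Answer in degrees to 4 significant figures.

From the circular-orbit relation v² = μ/r at r = 8.826×10^7 km: μ = v²r = (38.78)² × 8.826×10^7 = 1.32733×10^11 km³/s².
In km: r₁ = 0.590 × 1.496×10^8 = 8.8264×10^7 km; r₂ = 3.31 × 1.496×10^8 = 4.95176×10^8 km.
Semi-major axis of the transfer orbit: a_t = (8.8264×10^7 + 4.95176×10^8)/2 = 2.9172×10^8 km.
The half-period of the transfer ellipse is t = π√(a_t³/μ) = 4.2964×10^7 s.
Target angular speed ω₂ = √(μ/r₂³) = 3.3064×10^-8 rad/s.
Angle swept by the target during transfer: ω₂·t = 1.4206 rad = 81.39°.
Arrival is 180° from departure on the ellipse, so φ = 180° − 81.39° = 98.61°.

φ = 98.61°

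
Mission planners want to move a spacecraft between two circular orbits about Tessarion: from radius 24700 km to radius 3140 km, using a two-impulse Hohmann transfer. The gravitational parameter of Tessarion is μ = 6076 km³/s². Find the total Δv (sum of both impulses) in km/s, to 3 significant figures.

Δv = 0.722 km/s

Transfer-ellipse semi-major axis a_t = (r₁ + r₂)/2 = (24700 + 3140)/2 = 13920 km.
Circular speed at r₁: v₁ = √(μ/r₁) = √(6076/24700) = 0.4960 km/s.
Transfer-orbit speed at r₁ (vis-viva equation): v_a = √[μ(2/r₁ − 1/a_t)] = 0.2356 km/s.
First burn Δv₁ = |v_a − v₁| = 0.2604 km/s.
At r₂, v₂ = √(μ/r₂) = 1.3911 km/s.
Transfer-orbit speed at r₂: v_p = √[μ(2/r₂ − 1/a_t)] = 1.8530 km/s.
Second burn Δv₂ = |v₂ − v_p| = 0.4619 km/s.
Total Δv = Δv₁ + Δv₂ = 0.7223 km/s.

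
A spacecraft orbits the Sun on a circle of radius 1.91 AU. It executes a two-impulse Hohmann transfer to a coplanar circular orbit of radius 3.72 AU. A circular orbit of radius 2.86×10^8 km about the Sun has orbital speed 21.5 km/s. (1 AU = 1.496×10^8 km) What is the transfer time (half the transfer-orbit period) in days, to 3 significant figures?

From the circular-orbit relation v² = μ/r at r = 2.86×10^8 km: μ = v²r = (21.5)² × 2.86×10^8 = 1.32204×10^11 km³/s².
In km: r₁ = 1.91 × 1.496×10^8 = 2.85736×10^8 km; r₂ = 3.72 × 1.496×10^8 = 5.56512×10^8 km.
The Hohmann ellipse has a_t = (r₁ + r₂)/2 = 4.21124×10^8 km.
By Kepler's third law the transfer-orbit period is T = 2π√(a_t³/μ), so t = T/2 = 7.467×10^7 s.
Converting: 7.467×10^7 s ÷ 86400 s/day = 864 days.

t = 864 days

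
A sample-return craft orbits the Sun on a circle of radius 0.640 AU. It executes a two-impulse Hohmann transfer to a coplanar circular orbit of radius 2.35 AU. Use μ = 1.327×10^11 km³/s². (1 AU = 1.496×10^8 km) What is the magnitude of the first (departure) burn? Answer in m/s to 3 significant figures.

Δv₁ = 9450 m/s

In km: r₁ = 0.640 × 1.496×10^8 = 9.5744×10^7 km; r₂ = 2.35 × 1.496×10^8 = 3.5156×10^8 km.
Semi-major axis of the transfer orbit: a_t = (9.5744×10^7 + 3.5156×10^8)/2 = 2.23652×10^8 km.
On the circular orbit at r = 9.5744×10^7 km, v_c = √(μ/r) = 37.229 km/s.
Vis-viva on the transfer ellipse at r = 9.5744×10^7 km gives v_t = √[μ(2/r − 1/a_t)] = 46.676 km/s.
Δv₁ = |v_t − v_c| = |46.676 − 37.229| = 9.447 km/s.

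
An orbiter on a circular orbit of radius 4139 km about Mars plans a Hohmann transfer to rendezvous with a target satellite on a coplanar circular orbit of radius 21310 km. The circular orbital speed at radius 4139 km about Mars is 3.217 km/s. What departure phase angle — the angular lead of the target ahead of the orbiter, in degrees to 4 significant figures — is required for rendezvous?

φ = 96.95°

From the circular-orbit relation v² = μ/r at r = 4139 km: μ = v²r = (3.217)² × 4139 = 42834.9 km³/s².
Semi-major axis of the transfer orbit: a_t = (4139 + 21310)/2 = 12724.5 km.
Transfer time t = π√(a_t³/μ) = 21787.7 s.
Target angular speed ω₂ = √(μ/r₂³) = 6.65309×10^-5 rad/s.
Angle swept by the target during transfer: ω₂·t = 1.44956 rad = 83.05°.
The orbiter traverses 180° on the transfer ellipse, so the target must lead by 180° − 83.05° = 96.95°.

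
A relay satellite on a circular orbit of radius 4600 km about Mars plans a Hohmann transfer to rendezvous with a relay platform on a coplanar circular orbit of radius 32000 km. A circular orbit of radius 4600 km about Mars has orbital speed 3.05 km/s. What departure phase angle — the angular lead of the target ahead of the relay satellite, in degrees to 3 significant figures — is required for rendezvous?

From the circular-orbit relation v² = μ/r at r = 4600 km: μ = v²r = (3.05)² × 4600 = 42791.5 km³/s².
Semi-major axis of the transfer orbit: a_t = (4600 + 32000)/2 = 18300 km.
Transfer time t = π√(a_t³/μ) = 37597 s.
Target angular speed ω₂ = √(μ/r₂³) = 3.6137×10^-5 rad/s.
Angle swept by the target during transfer: ω₂·t = 1.3586 rad = 77.84°.
The relay satellite traverses 180° on the transfer ellipse, so the target must lead by 180° − 77.84° = 102°.

φ = 102°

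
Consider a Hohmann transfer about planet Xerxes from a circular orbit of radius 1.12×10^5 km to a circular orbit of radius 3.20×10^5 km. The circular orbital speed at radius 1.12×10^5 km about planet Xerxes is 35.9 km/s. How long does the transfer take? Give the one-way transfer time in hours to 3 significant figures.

From the circular-orbit relation v² = μ/r at r = 1.12×10^5 km: μ = v²r = (35.9)² × 1.12×10^5 = 1.44347×10^8 km³/s².
The Hohmann ellipse has a_t = (r₁ + r₂)/2 = 2.160×10^5 km.
By Kepler's third law the transfer-orbit period is T = 2π√(a_t³/μ), so t = T/2 = 26250 s.
Converting: 26250 s ÷ 3600 s/hour = 7.29 hours.

t = 7.29 hours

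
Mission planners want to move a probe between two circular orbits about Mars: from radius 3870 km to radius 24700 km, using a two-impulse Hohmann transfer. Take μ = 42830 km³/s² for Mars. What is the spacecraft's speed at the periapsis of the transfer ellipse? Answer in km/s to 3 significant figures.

The Hohmann ellipse has a_t = (r₁ + r₂)/2 = 14285 km.
The periapsis of the transfer ellipse is at r = 3870 km.
From the vis-viva equation, v = √[μ(2/r − 1/a_t)] = 4.374 km/s.

v = 4.37 km/s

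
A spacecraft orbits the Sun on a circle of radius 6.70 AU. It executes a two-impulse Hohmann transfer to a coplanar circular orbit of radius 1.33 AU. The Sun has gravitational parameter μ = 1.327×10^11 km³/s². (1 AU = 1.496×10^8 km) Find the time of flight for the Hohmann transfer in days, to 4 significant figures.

In km: r₁ = 6.70 × 1.496×10^8 = 1.00232×10^9 km; r₂ = 1.33 × 1.496×10^8 = 1.98968×10^8 km.
Semi-major axis of the transfer orbit: a_t = (1.00232×10^9 + 1.98968×10^8)/2 = 6.00644×10^8 km.
Half the transfer-orbit period gives t = π√(a_t³/μ) = 1.2695×10^8 s.
Converting: 1.2695×10^8 s ÷ 86400 s/day = 1469 days.

t = 1469 days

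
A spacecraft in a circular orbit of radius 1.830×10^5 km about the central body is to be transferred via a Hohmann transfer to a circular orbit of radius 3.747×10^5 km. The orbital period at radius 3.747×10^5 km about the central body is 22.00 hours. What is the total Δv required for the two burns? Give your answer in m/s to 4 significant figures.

From Kepler's third law T² = 4π²r³/μ at r = 3.747×10^5 km, T = 22.00 hours = 22.00 × 3600 s = 79200 s: μ = 4π²r³/T² = 3.31101×10^8 km³/s².
Transfer-ellipse semi-major axis a_t = (r₁ + r₂)/2 = (1.830×10^5 + 3.747×10^5)/2 = 2.7885×10^5 km.
At r₁ the circular-orbit speed is v₁ = √(μ/r₁) = 42.536 km/s.
Transfer-orbit speed at r₁ (v² = μ(2/r − 1/a)): v_p = √[μ(2/r₁ − 1/a_t)] = 49.307 km/s.
First burn Δv₁ = |v_p − v₁| = 6.771 km/s.
At r₂, v₂ = √(μ/r₂) = 29.726 km/s.
Transfer-orbit speed at r₂: v_a = √[μ(2/r₂ − 1/a_t)] = 24.081 km/s.
Second burn Δv₂ = |v₂ − v_a| = 5.645 km/s.
Δv = Δv₁ + Δv₂ = 6.771 + 5.645 = 12.42 km/s.

Δv = 12420 m/s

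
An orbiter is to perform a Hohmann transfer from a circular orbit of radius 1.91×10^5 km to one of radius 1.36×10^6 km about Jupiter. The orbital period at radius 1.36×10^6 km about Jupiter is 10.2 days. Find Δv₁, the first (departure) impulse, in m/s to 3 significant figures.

From Kepler's third law T² = 4π²r³/μ at r = 1.36×10^6 km, T = 10.2 days = 10.2 × 86400 s = 8.8128×10^5 s: μ = 4π²r³/T² = 1.27864×10^8 km³/s².
The Hohmann ellipse has a_t = (r₁ + r₂)/2 = 7.755×10^5 km.
On the circular orbit at r = 1.910×10^5 km, v_c = √(μ/r) = 25.87 km/s.
Vis-viva on the transfer ellipse at r = 1.910×10^5 km gives v_t = √[μ(2/r − 1/a_t)] = 34.26 km/s.
Δv₁ = |v_t − v_c| = |34.26 − 25.87| = 8.390 km/s.

Δv₁ = 8390 m/s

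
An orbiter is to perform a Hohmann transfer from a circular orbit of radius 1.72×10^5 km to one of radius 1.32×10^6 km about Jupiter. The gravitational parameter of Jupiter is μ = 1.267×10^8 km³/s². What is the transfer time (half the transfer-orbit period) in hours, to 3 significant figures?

Semi-major axis of the transfer orbit: a_t = (1.720×10^5 + 1.320×10^6)/2 = 7.460×10^5 km.
Half the transfer-orbit period gives t = π√(a_t³/μ) = 1.7983×10^5 s.
Converting: 1.7983×10^5 s ÷ 3600 s/hour = 50.0 hours.

t = 50.0 hours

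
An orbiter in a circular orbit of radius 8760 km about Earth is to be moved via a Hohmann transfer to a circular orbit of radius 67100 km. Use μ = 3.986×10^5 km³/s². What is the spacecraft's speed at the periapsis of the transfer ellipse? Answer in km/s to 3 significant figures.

v = 8.97 km/s

Semi-major axis of the transfer orbit: a_t = (8760 + 67100)/2 = 37930 km.
The periapsis of the transfer ellipse is at r = 8760 km.
From the vis-viva equation, v = √[μ(2/r − 1/a_t)] = 8.972 km/s.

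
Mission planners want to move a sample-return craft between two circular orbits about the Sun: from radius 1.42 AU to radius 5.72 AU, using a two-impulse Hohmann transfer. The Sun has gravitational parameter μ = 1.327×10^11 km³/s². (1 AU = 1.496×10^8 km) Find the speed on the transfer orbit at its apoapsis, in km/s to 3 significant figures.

v = 7.85 km/s

In km: r₁ = 1.42 × 1.496×10^8 = 2.12432×10^8 km; r₂ = 5.72 × 1.496×10^8 = 8.55712×10^8 km.
Transfer-ellipse semi-major axis a_t = (r₁ + r₂)/2 = (2.12432×10^8 + 8.55712×10^8)/2 = 5.34072×10^8 km.
The apoapsis of the transfer ellipse is at r = 8.55712×10^8 km.
Vis-viva: v = √[μ(2/r − 1/a_t)] = √[1.327×10^11 × (2/8.55712×10^8 − 1/5.34072×10^8)] = 7.854 km/s.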